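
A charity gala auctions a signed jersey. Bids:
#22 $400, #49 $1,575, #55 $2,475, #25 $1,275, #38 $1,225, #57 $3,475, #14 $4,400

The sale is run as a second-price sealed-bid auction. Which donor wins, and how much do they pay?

#14 pays $3,475

Second-price sealed-bid auction: the highest bidder wins and pays the second-highest bid.
Bids in order: 4,400 (#14) > 3,475 (#57) > 2,475 (#55) > 1,575 (#49) > 1,275 (#25) > 1,225 (#38) > …
Second-price: #14 pays #57's bid of $3,475.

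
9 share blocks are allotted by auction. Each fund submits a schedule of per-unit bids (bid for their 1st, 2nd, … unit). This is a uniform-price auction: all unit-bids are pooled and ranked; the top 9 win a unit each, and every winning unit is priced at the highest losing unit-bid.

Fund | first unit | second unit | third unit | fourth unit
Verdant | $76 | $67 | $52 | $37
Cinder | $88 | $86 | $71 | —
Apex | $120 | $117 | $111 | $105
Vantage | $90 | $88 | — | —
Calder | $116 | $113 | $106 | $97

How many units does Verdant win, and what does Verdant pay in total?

Verdant: 0 units, pays $0

All unit-bids, highest first — top 9: 120 (Apex-1), 117 (Apex-2), 116 (Calder-1), 113 (Calder-2), 111 (Apex-3), 106 (Calder-3), 105 (Apex-4), 97 (Calder-4), 90 (Vantage-1)
First bid not allocated: $88.
Verdant wins 0 unit(s) at $88 each.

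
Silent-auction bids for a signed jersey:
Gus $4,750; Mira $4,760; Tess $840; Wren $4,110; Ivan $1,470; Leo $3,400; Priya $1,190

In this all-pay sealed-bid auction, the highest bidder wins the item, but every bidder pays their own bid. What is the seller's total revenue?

Rule: the highest bidder wins the item, but every bidder pays their own bid.
Sorting bids: 4,760 (Mira) > 4,750 (Gus) > 4,110 (Wren) > 3,400 (Leo) > 1,470 (Ivan) > 1,190 (Priya) > …
Mira wins with the top bid; all bids are sunk regardless.
Every bidder forfeits their bid regardless of winning.
Revenue = 4,750 + 4,760 + 840 + 4,110 + 1,470 + 3,400 + 1,190 = $20,520.

Total revenue: $20,520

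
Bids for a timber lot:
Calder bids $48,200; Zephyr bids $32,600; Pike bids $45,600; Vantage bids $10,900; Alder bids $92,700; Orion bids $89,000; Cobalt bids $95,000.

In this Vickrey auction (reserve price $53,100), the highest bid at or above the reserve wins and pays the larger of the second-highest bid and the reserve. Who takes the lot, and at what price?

Sorting bids: 95,000 (Cobalt) > 92,700 (Alder) > 89,000 (Orion) > 48,200 (Calder) > 45,600 (Pike) > 32,600 (Zephyr) > …
Highest eligible bid: Cobalt at $95,000.
max(second-highest $92,700, reserve $53,100) = $92,700; the reserve does not bind.

Cobalt pays $92,700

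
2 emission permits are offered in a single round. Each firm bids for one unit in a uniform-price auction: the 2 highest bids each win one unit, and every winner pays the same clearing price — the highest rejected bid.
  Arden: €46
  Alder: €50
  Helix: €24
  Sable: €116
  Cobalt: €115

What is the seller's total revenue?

Total revenue: €100

Bids ranked high→low: 116 (Sable), 115 (Cobalt), 50 (Alder), 46 (Arden), …
Top 2: Sable, Cobalt.
Clearing price = highest rejected bid = €50.
Total revenue = 2 × €50 = €100.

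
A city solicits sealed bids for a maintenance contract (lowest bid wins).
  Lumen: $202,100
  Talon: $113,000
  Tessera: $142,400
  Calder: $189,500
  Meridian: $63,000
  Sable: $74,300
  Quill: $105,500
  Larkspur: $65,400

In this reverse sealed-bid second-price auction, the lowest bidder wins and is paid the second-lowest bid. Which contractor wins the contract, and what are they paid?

Meridian is paid $65,400

Bids ranked: 63,000 (Meridian) < 65,400 (Larkspur) < 74,300 (Sable) < 105,500 (Quill) < 113,000 (Talon) < 142,400 (Tessera) < …
Second-price: Meridian is paid Larkspur's bid of $65,400.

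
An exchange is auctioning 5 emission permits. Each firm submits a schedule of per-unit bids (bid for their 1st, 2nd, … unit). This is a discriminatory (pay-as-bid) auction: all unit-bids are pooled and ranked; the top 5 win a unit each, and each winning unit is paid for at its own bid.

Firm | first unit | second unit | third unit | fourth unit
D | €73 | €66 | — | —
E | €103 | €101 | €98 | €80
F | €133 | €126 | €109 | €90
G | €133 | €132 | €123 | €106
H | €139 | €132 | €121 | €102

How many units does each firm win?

All unit-bids, highest first — top 5: 139 (H-1), 133 (F-1), 133 (G-1), 132 (G-2), 132 (H-2)
Next rejected bid: €126 (not a price — pay-as-bid).
Allocation: F 1, G 2, H 2.

F 1, G 2, H 2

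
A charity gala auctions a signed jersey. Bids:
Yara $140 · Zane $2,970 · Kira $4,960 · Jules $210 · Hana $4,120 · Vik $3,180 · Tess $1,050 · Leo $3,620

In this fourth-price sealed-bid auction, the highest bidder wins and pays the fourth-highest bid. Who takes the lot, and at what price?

Kira pays $3,180

Bids ranked: 4,960 (Kira) > 4,120 (Hana) > 3,620 (Leo) > 3,180 (Vik) > 2,970 (Zane) > 1,050 (Tess) > …
Kira is highest; pays the fourth-highest bid, $3,180.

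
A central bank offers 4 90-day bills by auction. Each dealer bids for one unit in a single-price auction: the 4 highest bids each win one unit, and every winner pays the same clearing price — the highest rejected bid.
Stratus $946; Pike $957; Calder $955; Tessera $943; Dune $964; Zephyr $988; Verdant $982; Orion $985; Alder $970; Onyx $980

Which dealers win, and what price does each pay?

Ordering the bids: 988 (Zephyr), 985 (Orion), 982 (Verdant), 980 (Onyx), 970 (Alder), 964 (Dune), …
Top 4: Zephyr, Orion, Verdant, Onyx.
Highest unsuccessful bid: $970 → clearing price.

Zephyr, Orion, Verdant, Onyx; each pays $970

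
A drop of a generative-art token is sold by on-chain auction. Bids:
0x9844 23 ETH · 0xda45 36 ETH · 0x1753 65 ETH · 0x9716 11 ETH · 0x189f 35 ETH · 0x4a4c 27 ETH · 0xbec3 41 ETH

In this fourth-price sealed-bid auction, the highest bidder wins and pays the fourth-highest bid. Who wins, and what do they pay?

0x1753 pays 35 ETH

Sorting bids: 65 (0x1753) > 41 (0xbec3) > 36 (0xda45) > 35 (0x189f) > 27 (0x4a4c) > 23 (0x9844) > …
0x1753 is highest; pays the fourth-highest bid, 35 ETH.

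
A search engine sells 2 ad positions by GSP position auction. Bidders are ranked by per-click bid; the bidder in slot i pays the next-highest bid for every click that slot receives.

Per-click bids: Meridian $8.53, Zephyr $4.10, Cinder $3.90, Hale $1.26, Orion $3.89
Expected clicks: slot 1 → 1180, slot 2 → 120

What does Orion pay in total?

Orion pays $0.00

Per-click bids in order: $8.53 (Meridian) > $4.10 (Zephyr) > $3.90 (Cinder) > …
Orion ranks below slot 2 → no slot, pays nothing.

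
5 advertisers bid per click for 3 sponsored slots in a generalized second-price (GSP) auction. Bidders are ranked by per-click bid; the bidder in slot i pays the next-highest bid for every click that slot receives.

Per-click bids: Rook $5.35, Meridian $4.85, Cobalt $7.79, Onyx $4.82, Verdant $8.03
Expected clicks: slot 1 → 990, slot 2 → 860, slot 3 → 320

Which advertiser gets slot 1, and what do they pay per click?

Sorting advertisers: $8.03 (Verdant) > $7.79 (Cobalt) > $5.35 (Rook) > $4.85 (Meridian) > …
Slot 1 goes to the first-ranked bidder, Verdant, who pays the next bid down: $7.79/click.

Verdant; $7.79 per click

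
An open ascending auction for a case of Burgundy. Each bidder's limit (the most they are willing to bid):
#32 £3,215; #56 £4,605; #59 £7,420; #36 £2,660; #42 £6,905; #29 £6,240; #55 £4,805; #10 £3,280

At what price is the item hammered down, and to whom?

Limits in order: 7,420 (#59) > 6,905 (#42) > 6,240 (#29) > 4,805 (#55) > 4,605 (#56) > 3,280 (#10) > …
Once the price passes £6,905, only #59 is left; the hammer falls at #42's limit of £6,905.

#59 wins at £6,905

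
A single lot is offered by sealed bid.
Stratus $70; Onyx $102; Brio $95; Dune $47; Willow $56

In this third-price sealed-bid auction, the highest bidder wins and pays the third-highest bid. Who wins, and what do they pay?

Onyx pays $70

Third-price sealed-bid auction: the highest bidder wins and pays the third-highest bid.
Bids ranked: 102 (Onyx) > 95 (Brio) > 70 (Stratus) > 56 (Willow) > 47 (Dune)
Onyx is highest; pays the third-highest bid, $70.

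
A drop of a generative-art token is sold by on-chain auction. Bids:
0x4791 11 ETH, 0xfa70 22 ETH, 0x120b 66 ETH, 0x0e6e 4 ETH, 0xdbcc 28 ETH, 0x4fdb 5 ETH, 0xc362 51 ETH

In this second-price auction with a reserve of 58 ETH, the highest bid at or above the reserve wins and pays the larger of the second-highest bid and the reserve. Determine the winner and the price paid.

0x120b pays 58 ETH

Bids in order: 66 (0x120b) > 51 (0xc362) > 28 (0xdbcc) > 22 (0xfa70) > 11 (0x4791) > 5 (0x4fdb) > …
Highest eligible bid: 0x120b at 66 ETH.
max(second-highest 51 ETH, reserve 58 ETH) = 58 ETH.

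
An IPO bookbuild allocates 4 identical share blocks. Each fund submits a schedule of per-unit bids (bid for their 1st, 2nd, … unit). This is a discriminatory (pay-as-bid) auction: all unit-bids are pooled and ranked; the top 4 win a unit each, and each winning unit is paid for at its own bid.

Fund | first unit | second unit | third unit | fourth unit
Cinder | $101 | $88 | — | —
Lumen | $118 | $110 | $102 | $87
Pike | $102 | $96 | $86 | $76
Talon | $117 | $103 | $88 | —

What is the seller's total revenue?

Pooled unit-bids ranked (top 4): 118 (Lumen-1), 117 (Talon-1), 110 (Lumen-2), 103 (Talon-2)
Next rejected bid: $102 (not a price — pay-as-bid).
Each winning unit pays its own bid.
Revenue = 118 + 117 + 110 + 103 = $448.

Total revenue: $448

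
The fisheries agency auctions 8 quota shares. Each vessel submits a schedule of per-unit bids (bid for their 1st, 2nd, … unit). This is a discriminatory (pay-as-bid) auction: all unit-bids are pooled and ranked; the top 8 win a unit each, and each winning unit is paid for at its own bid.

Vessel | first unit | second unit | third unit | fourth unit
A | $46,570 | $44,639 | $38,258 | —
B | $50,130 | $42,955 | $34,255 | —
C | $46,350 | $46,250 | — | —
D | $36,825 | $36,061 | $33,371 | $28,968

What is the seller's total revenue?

Merging the schedules and taking the best 8: 50,130 (B-1), 46,570 (A-1), 46,350 (C-1), 46,250 (C-2), 44,639 (A-2), 42,955 (B-2), 38,258 (A-3), 36,825 (D-1)
Next rejected bid: $36,061 (not a price — pay-as-bid).
Each winning unit pays its own bid.
Revenue = 50,130 + 46,570 + 46,350 + 46,250 + 44,639 + 42,955 + 38,258 + 36,825 = $351,977.

Total revenue: $351,977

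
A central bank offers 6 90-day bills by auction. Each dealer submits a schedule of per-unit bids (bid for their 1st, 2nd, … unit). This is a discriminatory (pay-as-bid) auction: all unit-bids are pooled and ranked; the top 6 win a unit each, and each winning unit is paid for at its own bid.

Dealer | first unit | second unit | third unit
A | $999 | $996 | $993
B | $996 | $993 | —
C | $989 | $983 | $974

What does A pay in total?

A pays $2,988

Merging the schedules and taking the best 6: 999 (A-1), 996 (A-2), 996 (B-1), 993 (A-3), 993 (B-2), 989 (C-1)
Next rejected bid: $983 (not a price — pay-as-bid).
A's winning unit-bids: 999 + 996 + 993 = $2,988.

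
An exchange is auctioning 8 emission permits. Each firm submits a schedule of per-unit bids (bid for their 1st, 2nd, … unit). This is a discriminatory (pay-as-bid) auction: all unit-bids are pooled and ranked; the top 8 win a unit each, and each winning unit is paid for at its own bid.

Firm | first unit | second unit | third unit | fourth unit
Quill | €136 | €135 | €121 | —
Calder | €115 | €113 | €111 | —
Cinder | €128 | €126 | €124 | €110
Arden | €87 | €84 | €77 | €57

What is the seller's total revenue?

Pooled unit-bids ranked (top 8): 136 (Quill-1), 135 (Quill-2), 128 (Cinder-1), 126 (Cinder-2), 124 (Cinder-3), 121 (Quill-3), 115 (Calder-1), 113 (Calder-2)
Next rejected bid: €111 (not a price — pay-as-bid).
Each winning unit pays its own bid.
Revenue = 136 + 135 + 128 + 126 + 124 + 121 + 115 + 113 = €998.

Total revenue: €998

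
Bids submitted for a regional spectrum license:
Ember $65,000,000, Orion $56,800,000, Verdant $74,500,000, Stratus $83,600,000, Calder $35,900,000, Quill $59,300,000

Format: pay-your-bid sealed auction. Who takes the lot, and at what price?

Bids in order: 83,600,000 (Stratus) > 74,500,000 (Verdant) > 65,000,000 (Ember) > 59,300,000 (Quill) > 56,800,000 (Orion) > 35,900,000 (Calder)
Stratus has the highest bid and pays exactly that: $83,600,000.

Stratus pays $83,600,000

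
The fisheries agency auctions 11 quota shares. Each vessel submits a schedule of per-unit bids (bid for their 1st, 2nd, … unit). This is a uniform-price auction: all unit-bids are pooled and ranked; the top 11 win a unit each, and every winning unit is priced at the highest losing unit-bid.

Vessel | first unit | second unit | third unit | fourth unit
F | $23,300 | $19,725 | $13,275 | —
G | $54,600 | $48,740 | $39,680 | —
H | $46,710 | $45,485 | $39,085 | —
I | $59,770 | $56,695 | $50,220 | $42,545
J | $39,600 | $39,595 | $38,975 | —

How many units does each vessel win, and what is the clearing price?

All unit-bids, highest first — top 11: 59,770 (I-1), 56,695 (I-2), 54,600 (G-1), 50,220 (I-3), 48,740 (G-2), 46,710 (H-1), 45,485 (H-2), 42,545 (I-4), 39,680 (G-3), 39,600 (J-1), 39,595 (J-2)
Highest rejected unit-bid = $39,085.
Allocation: G 3, H 2, I 4, J 2.

G 3, H 2, I 4, J 2; clearing price $39,085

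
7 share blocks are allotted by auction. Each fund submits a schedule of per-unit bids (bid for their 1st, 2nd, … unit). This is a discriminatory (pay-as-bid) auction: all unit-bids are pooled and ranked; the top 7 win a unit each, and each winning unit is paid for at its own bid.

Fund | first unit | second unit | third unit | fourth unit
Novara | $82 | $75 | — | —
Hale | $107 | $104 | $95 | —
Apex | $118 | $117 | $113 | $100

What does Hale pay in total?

Pooled unit-bids ranked (top 7): 118 (Apex-1), 117 (Apex-2), 113 (Apex-3), 107 (Hale-1), 104 (Hale-2), 100 (Apex-4), 95 (Hale-3)
Next rejected bid: $82 (not a price — pay-as-bid).
Hale's winning unit-bids: 107 + 104 + 95 = $306.

Hale pays $306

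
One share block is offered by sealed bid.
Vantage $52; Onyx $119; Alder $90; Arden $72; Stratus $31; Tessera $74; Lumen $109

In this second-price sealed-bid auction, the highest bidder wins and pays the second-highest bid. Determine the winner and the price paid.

Rule: the highest bidder wins and pays the second-highest bid.
Bids in order: 119 (Onyx) > 109 (Lumen) > 90 (Alder) > 74 (Tessera) > 72 (Arden) > 52 (Vantage) > …
Second-price: Onyx pays Lumen's bid of $109.

Onyx pays $109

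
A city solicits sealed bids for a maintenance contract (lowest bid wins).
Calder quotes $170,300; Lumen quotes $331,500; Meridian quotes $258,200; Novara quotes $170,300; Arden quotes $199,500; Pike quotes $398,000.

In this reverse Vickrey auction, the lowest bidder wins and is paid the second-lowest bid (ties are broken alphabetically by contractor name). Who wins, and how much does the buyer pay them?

Calder is paid $170,300

Rule: the lowest bidder wins and is paid the second-lowest bid.
Bids in order: 170,300 (Calder) < 170,300 (Novara) < 199,500 (Arden) < 258,200 (Meridian) < 331,500 (Lumen) < 398,000 (Pike)
Tie at $170,300 → Calder wins by tie-break.
Calder wins with the lowest bid; price is set by the runner-up at $170,300.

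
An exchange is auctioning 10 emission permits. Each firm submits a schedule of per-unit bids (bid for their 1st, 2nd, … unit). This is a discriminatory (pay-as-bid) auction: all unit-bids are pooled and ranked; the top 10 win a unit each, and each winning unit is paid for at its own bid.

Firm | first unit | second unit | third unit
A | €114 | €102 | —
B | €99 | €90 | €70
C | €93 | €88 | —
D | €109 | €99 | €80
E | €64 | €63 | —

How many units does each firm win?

Pooled unit-bids ranked (top 10): 114 (A-1), 109 (D-1), 102 (A-2), 99 (B-1), 99 (D-2), 93 (C-1), 90 (B-2), 88 (C-2), 80 (D-3), 70 (B-3)
Next rejected bid: €64 (not a price — pay-as-bid).
Allocation: A 2, B 3, C 2, D 3.

A 2, B 3, C 2, D 3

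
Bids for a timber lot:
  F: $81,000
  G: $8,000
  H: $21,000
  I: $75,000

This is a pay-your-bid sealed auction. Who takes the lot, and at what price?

Sorting bids: 81,000 (F) > 75,000 (I) > 21,000 (H) > 8,000 (G)
F has the highest bid and pays exactly that: $81,000.

F pays $81,000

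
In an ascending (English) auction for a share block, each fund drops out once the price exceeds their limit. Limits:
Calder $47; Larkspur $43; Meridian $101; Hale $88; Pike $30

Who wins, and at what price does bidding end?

Limits in order: 101 (Meridian) > 88 (Hale) > 47 (Calder) > 43 (Larkspur) > 30 (Pike)
Bidding ends when Hale exits at $88; Meridian takes it.

Meridian wins at $88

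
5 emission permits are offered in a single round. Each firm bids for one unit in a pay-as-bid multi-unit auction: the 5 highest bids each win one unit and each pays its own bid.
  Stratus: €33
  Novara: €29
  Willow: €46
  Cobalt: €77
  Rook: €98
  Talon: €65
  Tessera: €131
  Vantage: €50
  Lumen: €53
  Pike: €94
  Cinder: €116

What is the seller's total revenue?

Total revenue: €516

Bids ranked high→low: 131 (Tessera), 116 (Cinder), 98 (Rook), 94 (Pike), 77 (Cobalt), 65 (Talon), 53 (Lumen), …
The 5 highest are Tessera, Cinder, Rook, Pike, Cobalt.
Total revenue = 131 + 116 + 98 + 94 + 77 = €516.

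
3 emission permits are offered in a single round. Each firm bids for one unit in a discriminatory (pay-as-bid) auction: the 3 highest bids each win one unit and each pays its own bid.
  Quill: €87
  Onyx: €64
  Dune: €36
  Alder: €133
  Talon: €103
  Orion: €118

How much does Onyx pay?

Ordering the bids: 133 (Alder), 118 (Orion), 103 (Talon), 87 (Quill), 64 (Onyx), …
Top 3: Alder, Orion, Talon.
Onyx does not win → €0.

Onyx pays €0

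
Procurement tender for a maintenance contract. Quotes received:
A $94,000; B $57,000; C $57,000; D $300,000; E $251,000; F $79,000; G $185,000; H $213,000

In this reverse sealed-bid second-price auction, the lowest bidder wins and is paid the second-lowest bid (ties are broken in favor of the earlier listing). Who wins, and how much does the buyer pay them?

B is paid $57,000

Sorting bids: 57,000 (B) < 57,000 (C) < 79,000 (F) < 94,000 (A) < 185,000 (G) < 213,000 (H) < …
Tie at $57,000 → B wins by tie-break.
B wins with the lowest bid; price is set by the runner-up at $57,000.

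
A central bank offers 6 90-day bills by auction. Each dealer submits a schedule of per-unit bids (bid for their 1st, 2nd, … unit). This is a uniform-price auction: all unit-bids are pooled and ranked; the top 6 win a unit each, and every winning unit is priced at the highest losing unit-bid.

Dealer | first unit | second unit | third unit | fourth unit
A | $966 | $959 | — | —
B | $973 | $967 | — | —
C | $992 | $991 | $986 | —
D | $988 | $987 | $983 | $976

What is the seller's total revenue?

Total revenue: $5,856

Merging the schedules and taking the best 6: 992 (C-1), 991 (C-2), 988 (D-1), 987 (D-2), 986 (C-3), 983 (D-3)
Highest rejected unit-bid = $976.
Allocation: C 3, D 3. Every unit priced at $976.
Revenue = 6 × 976 = $5,856.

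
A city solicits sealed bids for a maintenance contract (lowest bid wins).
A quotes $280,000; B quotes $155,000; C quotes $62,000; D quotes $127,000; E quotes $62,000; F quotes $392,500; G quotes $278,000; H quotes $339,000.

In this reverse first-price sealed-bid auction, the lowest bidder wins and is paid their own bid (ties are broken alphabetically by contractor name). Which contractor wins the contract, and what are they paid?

Bids in order: 62,000 (C) < 62,000 (E) < 127,000 (D) < 155,000 (B) < 278,000 (G) < 280,000 (A) < …
Tie at $62,000 → C wins by tie-break.
First-price: C is paid what they bid, $62,000.

C is paid $62,000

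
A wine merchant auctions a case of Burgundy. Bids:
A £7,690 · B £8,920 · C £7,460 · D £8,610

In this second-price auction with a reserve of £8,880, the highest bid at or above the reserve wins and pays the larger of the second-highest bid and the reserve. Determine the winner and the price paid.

B pays £8,880

Sorting bids: 8,920 (B) > 8,610 (D) > 7,690 (A) > 7,460 (C)
Highest eligible bid: B at £8,920.
max(second-highest £8,610, reserve £8,880) = £8,880.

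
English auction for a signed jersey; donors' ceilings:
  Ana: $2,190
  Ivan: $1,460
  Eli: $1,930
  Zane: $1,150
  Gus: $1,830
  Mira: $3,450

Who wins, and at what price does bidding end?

Mira wins at $2,190

Sorting limits: 3,450 (Mira) > 2,190 (Ana) > 1,930 (Eli) > 1,830 (Gus) > 1,460 (Ivan) > 1,150 (Zane)
Once the price passes $2,190, only Mira is left; the hammer falls at Ana's limit of $2,190.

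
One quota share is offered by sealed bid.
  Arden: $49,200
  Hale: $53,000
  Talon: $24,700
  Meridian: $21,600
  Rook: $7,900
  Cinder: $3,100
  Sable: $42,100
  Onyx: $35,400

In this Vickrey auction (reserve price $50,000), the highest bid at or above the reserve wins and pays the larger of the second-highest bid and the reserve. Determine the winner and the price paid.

Hale pays $50,000

Vickrey auction (reserve price $50,000): the highest bid at or above the reserve wins and pays the larger of the second-highest bid and the reserve.
Bids in order: 53,000 (Hale) > 49,200 (Arden) > 42,100 (Sable) > 35,400 (Onyx) > 24,700 (Talon) > 21,600 (Meridian) > …
Hale has the top bid at or above the reserve ($53,000).
Second-highest bid $49,200 is below the reserve $50,000, so the reserve binds → payment $50,000.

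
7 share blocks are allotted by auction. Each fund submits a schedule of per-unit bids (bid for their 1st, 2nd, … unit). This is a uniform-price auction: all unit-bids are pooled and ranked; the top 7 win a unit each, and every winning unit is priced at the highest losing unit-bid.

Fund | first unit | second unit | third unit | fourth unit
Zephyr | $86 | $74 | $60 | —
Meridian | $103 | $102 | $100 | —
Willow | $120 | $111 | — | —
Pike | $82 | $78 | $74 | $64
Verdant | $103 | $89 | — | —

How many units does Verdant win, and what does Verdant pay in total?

Verdant: 2 units, pays $172

All unit-bids, highest first — top 7: 120 (Willow-1), 111 (Willow-2), 103 (Meridian-1), 103 (Verdant-1), 102 (Meridian-2), 100 (Meridian-3), 89 (Verdant-2)
The (k+1)-th unit-bid is $86.
Verdant wins 2 unit(s) at $86 each.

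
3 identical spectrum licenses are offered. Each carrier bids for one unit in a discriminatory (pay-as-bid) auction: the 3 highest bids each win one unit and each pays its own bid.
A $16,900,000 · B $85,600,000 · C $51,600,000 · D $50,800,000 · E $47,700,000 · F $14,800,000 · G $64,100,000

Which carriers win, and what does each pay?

Ordering the bids: 85,600,000 (B), 64,100,000 (G), 51,600,000 (C), 50,800,000 (D), 47,700,000 (E), …
The 3 highest are B, G, C.
Each winner pays its own bid: B $85,600,000, G $64,100,000, C $51,600,000.

B $85,600,000, G $64,100,000, C $51,600,000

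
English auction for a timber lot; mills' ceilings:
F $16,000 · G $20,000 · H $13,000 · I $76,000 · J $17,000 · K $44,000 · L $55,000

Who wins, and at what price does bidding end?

Rule: the price rises until one bidder remains; the winner pays the price at which the last rival dropped out.
Limits ranked: 76,000 (I) > 55,000 (L) > 44,000 (K) > 20,000 (G) > 17,000 (J) > 16,000 (F) > …
Once the price passes $55,000, only I is left; the hammer falls at L's limit of $55,000.

I wins at $55,000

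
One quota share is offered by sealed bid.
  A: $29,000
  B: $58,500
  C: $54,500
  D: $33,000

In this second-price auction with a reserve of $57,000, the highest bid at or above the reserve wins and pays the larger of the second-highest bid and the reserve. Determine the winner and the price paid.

Second-price auction with a reserve of $57,000: the highest bid at or above the reserve wins and pays the larger of the second-highest bid and the reserve.
Sorting bids: 58,500 (B) > 54,500 (C) > 33,000 (D) > 29,000 (A)
B has the top bid at or above the reserve ($58,500).
Second-highest bid $54,500 is below the reserve $57,000, so the reserve binds → payment $57,000.

B pays $57,000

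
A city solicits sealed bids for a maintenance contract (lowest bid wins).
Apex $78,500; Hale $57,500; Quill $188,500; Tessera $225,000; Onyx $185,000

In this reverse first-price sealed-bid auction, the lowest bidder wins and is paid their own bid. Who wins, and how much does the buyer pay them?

Hale is paid $57,500

Sorting bids: 57,500 (Hale) < 78,500 (Apex) < 185,000 (Onyx) < 188,500 (Quill) < 225,000 (Tessera)
Hale has the lowest bid and is paid exactly that: $57,500.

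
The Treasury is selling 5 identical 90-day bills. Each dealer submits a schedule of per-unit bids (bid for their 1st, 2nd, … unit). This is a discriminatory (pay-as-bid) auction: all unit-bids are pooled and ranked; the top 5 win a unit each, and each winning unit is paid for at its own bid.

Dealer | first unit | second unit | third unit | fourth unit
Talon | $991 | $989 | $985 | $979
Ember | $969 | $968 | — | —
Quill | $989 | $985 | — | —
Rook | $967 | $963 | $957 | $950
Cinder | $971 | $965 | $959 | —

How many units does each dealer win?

All unit-bids, highest first — top 5: 991 (Talon-1), 989 (Talon-2), 989 (Quill-1), 985 (Talon-3), 985 (Quill-2)
Next rejected bid: $979 (not a price — pay-as-bid).
Allocation: Quill 2, Talon 3.

Quill 2, Talon 3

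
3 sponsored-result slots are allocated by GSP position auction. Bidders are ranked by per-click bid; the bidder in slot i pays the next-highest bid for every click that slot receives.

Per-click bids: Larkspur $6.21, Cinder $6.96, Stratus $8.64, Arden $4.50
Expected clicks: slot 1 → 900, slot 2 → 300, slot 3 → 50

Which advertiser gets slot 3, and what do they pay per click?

Larkspur; $4.50 per click

Ranked by bid: $8.64 (Stratus) > $6.96 (Cinder) > $6.21 (Larkspur) > $4.50 (Arden)
Slot 3 goes to the third-ranked bidder, Larkspur, who pays the next bid down: $4.50/click.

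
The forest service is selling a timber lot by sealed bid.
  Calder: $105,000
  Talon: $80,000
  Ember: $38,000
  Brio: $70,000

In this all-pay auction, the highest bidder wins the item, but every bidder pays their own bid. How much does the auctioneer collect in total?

All-pay auction: the highest bidder wins the item, but every bidder pays their own bid.
Bids ranked: 105,000 (Calder) > 80,000 (Talon) > 70,000 (Brio) > 38,000 (Ember)
Every bidder forfeits their bid regardless of winning.
Revenue = 105,000 + 80,000 + 38,000 + 70,000 = $293,000.

Total revenue: $293,000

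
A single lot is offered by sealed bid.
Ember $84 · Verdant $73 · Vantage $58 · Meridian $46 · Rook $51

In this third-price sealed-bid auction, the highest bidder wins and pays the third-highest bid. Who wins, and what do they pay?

Bids in order: 84 (Ember) > 73 (Verdant) > 58 (Vantage) > 51 (Rook) > 46 (Meridian)
Ember is highest; pays the third-highest bid, $58.

Ember pays $58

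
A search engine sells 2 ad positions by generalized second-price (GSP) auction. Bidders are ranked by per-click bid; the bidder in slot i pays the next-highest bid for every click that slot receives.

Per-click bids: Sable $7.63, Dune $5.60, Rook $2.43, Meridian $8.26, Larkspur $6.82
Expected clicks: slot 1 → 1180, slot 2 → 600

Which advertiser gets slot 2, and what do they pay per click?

Sorting advertisers: $8.26 (Meridian) > $7.63 (Sable) > $6.82 (Larkspur) > …
Slot 2 goes to the second-ranked bidder, Sable, who pays the next bid down: $6.82/click.

Sable; $6.82 per click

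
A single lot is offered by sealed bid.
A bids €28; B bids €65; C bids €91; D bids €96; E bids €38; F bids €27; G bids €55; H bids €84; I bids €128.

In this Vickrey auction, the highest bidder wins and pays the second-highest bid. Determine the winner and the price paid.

Rule: the highest bidder wins and pays the second-highest bid.
Sorting bids: 128 (I) > 96 (D) > 91 (C) > 84 (H) > 65 (B) > 55 (G) > …
I is highest; pays the second-highest bid, €96.

I pays €96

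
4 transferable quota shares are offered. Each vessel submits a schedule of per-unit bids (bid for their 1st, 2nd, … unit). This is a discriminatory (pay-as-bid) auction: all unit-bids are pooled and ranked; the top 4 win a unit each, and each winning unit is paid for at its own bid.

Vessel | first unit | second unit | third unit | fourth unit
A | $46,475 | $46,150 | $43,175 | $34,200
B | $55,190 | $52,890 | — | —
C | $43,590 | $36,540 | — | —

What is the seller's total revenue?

Total revenue: $200,705

Pooled unit-bids ranked (top 4): 55,190 (B-1), 52,890 (B-2), 46,475 (A-1), 46,150 (A-2)
Next rejected bid: $43,590 (not a price — pay-as-bid).
Each winning unit pays its own bid.
Revenue = 55,190 + 52,890 + 46,475 + 46,150 = $200,705.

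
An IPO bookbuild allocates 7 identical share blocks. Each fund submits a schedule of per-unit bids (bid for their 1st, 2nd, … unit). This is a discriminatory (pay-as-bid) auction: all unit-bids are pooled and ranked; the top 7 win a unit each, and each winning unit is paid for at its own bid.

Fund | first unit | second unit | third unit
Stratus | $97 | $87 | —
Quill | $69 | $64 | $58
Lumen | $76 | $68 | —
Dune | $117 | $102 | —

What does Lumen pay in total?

Merging the schedules and taking the best 7: 117 (Dune-1), 102 (Dune-2), 97 (Stratus-1), 87 (Stratus-2), 76 (Lumen-1), 69 (Quill-1), 68 (Lumen-2)
Next rejected bid: $64 (not a price — pay-as-bid).
Lumen's winning unit-bids: 76 + 68 = $144.

Lumen pays $144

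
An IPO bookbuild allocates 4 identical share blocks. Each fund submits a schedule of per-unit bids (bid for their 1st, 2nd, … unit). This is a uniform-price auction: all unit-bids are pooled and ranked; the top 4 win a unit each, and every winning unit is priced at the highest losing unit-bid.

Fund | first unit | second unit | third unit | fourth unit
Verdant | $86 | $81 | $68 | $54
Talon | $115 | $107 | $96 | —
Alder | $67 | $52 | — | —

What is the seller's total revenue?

Merging the schedules and taking the best 4: 115 (Talon-1), 107 (Talon-2), 96 (Talon-3), 86 (Verdant-1)
The (k+1)-th unit-bid is $81.
Allocation: Talon 3, Verdant 1. Every unit priced at $81.
Revenue = 4 × 81 = $324.

Total revenue: $324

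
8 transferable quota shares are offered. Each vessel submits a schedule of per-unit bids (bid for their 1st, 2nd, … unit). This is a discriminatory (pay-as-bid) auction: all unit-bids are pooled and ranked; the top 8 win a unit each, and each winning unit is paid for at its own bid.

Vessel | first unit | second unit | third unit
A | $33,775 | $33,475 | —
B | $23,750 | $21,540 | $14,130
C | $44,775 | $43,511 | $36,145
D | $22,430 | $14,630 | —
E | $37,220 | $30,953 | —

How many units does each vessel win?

Merging the schedules and taking the best 8: 44,775 (C-1), 43,511 (C-2), 37,220 (E-1), 36,145 (C-3), 33,775 (A-1), 33,475 (A-2), 30,953 (E-2), 23,750 (B-1)
Next rejected bid: $22,430 (not a price — pay-as-bid).
Allocation: A 2, B 1, C 3, E 2.

A 2, B 1, C 3, E 2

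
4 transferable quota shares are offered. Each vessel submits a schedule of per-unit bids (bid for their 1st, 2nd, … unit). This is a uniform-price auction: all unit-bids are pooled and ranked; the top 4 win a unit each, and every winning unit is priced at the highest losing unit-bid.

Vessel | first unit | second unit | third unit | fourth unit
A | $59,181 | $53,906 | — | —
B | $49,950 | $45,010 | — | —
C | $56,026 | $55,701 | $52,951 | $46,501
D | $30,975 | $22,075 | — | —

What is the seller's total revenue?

Merging the schedules and taking the best 4: 59,181 (A-1), 56,026 (C-1), 55,701 (C-2), 53,906 (A-2)
First bid not allocated: $52,951.
Allocation: A 2, C 2. Every unit priced at $52,951.
Revenue = 4 × 52,951 = $211,804.

Total revenue: $211,804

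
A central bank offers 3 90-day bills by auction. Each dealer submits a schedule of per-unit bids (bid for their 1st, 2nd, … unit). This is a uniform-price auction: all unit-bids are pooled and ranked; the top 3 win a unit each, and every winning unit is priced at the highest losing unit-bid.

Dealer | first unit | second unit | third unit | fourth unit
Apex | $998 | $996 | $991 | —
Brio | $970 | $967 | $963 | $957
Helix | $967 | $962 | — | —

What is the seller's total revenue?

Total revenue: $2,910

Merging the schedules and taking the best 3: 998 (Apex-1), 996 (Apex-2), 991 (Apex-3)
Highest rejected unit-bid = $970.
Allocation: Apex 3. Every unit priced at $970.
Revenue = 3 × 970 = $2,910.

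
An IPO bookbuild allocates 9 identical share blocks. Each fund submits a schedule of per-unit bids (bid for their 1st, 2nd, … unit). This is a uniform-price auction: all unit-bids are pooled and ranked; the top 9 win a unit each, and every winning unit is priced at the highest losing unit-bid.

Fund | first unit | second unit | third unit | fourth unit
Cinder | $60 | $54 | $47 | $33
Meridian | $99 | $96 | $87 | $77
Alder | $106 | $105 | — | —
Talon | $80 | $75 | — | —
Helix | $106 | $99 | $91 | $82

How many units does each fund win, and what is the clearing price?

Alder 2, Helix 4, Meridian 3; clearing price $80

Pooled unit-bids ranked (top 9): 106 (Alder-1), 106 (Helix-1), 105 (Alder-2), 99 (Meridian-1), 99 (Helix-2), 96 (Meridian-2), 91 (Helix-3), 87 (Meridian-3), 82 (Helix-4)
The (k+1)-th unit-bid is $80.
Allocation: Alder 2, Helix 4, Meridian 3.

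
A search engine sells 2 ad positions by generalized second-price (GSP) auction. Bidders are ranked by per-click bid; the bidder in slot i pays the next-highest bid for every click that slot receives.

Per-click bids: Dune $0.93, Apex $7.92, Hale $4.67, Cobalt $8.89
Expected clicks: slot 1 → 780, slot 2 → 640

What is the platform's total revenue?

Sorting advertisers: $8.89 (Cobalt) > $7.92 (Apex) > $4.67 (Hale) > …
Slot 1: Cobalt pays $7.92 × 780 = $6177.60
Slot 2: Apex pays $4.67 × 640 = $2988.80
Total = $9166.40

Total revenue: $9166.40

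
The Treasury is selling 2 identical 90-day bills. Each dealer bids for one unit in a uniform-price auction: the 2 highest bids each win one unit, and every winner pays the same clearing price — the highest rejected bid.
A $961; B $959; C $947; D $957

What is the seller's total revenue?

Ordering the bids: 961 (A), 959 (B), 957 (D), 947 (C)
The 2 highest are A, B.
Highest unsuccessful bid: $957 → clearing price.
Total revenue = 2 × $957 = $1,914.

Total revenue: $1,914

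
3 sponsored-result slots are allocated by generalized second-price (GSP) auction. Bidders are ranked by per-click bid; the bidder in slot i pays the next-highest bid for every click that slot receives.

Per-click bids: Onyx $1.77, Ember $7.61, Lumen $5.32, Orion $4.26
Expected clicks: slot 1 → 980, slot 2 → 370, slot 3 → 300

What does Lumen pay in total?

Per-click bids in order: $7.61 (Ember) > $5.32 (Lumen) > $4.26 (Orion) > $1.77 (Onyx)
Lumen holds slot 2 → pays next bid $4.26 × 370 clicks = $1576.20.

Lumen pays $1576.20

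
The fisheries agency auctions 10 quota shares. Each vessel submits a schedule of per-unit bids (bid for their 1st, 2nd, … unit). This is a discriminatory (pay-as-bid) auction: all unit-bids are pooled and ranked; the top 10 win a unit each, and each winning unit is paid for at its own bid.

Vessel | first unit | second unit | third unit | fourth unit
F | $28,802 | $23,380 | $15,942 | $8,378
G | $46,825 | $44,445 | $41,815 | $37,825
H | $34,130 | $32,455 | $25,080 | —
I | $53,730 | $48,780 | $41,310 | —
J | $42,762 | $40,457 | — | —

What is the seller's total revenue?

Total revenue: $432,079

Merging the schedules and taking the best 10: 53,730 (I-1), 48,780 (I-2), 46,825 (G-1), 44,445 (G-2), 42,762 (J-1), 41,815 (G-3), 41,310 (I-3), 40,457 (J-2), 37,825 (G-4), 34,130 (H-1)
Next rejected bid: $32,455 (not a price — pay-as-bid).
Each winning unit pays its own bid.
Revenue = 53,730 + 48,780 + 46,825 + 44,445 + 42,762 + 41,815 + 41,310 + 40,457 + 37,825 + 34,130 = $432,079.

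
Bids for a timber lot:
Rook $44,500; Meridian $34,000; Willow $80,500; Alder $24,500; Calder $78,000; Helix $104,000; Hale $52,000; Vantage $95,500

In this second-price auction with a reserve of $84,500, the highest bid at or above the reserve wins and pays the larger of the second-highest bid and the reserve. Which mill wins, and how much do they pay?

Helix pays $95,500

Rule: the highest bid at or above the reserve wins and pays the larger of the second-highest bid and the reserve.
Bids in order: 104,000 (Helix) > 95,500 (Vantage) > 80,500 (Willow) > 78,000 (Calder) > 52,000 (Hale) > 44,500 (Rook) > …
Highest eligible bid: Helix at $104,000.
max(second-highest $95,500, reserve $84,500) = $95,500; the reserve does not bind.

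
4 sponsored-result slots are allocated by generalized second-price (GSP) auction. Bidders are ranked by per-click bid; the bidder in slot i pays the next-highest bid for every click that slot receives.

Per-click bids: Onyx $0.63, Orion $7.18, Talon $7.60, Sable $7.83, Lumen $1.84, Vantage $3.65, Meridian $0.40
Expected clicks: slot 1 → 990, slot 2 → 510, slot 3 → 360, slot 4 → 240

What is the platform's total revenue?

Ranked by bid: $7.83 (Sable) > $7.60 (Talon) > $7.18 (Orion) > $3.65 (Vantage) > $1.84 (Lumen) > …
Slot 1: Sable pays $7.60 × 990 = $7524.00
Slot 2: Talon pays $7.18 × 510 = $3661.80
Slot 3: Orion pays $3.65 × 360 = $1314.00
Slot 4: Vantage pays $1.84 × 240 = $441.60
Total = $12941.40

Total revenue: $12941.40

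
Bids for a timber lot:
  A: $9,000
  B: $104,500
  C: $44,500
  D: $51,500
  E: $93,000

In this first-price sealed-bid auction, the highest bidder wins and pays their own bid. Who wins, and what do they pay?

Bids ranked: 104,500 (B) > 93,000 (E) > 51,500 (D) > 44,500 (C) > 9,000 (A)
First-price: B pays what they bid, $104,500.

B pays $104,500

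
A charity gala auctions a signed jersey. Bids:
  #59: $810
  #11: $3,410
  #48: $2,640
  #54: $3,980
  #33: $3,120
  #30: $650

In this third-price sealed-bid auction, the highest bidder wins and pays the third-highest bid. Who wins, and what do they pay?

#54 pays $3,120

Sorting bids: 3,980 (#54) > 3,410 (#11) > 3,120 (#33) > 2,640 (#48) > 810 (#59) > 650 (#30)
#54 is highest; pays the third-highest bid, $3,120.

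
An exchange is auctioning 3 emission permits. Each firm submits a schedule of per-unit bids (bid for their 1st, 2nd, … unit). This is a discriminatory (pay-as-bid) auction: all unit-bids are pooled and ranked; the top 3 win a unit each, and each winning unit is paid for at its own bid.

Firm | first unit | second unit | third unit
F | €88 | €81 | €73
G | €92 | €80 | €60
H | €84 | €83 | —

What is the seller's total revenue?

All unit-bids, highest first — top 3: 92 (G-1), 88 (F-1), 84 (H-1)
Next rejected bid: €83 (not a price — pay-as-bid).
Each winning unit pays its own bid.
Revenue = 92 + 88 + 84 = €264.

Total revenue: €264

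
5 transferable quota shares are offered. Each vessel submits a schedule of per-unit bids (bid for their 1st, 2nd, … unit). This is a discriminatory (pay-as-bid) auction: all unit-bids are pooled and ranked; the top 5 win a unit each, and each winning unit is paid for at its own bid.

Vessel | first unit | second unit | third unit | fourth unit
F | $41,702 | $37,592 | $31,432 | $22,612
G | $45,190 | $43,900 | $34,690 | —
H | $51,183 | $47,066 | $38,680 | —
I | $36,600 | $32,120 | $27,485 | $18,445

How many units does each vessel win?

Merging the schedules and taking the best 5: 51,183 (H-1), 47,066 (H-2), 45,190 (G-1), 43,900 (G-2), 41,702 (F-1)
Next rejected bid: $38,680 (not a price — pay-as-bid).
Allocation: F 1, G 2, H 2.

F 1, G 2, H 2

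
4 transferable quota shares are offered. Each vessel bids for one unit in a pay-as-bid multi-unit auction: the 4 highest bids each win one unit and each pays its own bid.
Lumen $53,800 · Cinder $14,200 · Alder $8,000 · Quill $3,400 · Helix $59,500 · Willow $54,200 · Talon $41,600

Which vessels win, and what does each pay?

Ordering the bids: 59,500 (Helix), 54,200 (Willow), 53,800 (Lumen), 41,600 (Talon), 14,200 (Cinder), 8,000 (Alder), …
Top 4: Helix, Willow, Lumen, Talon.
Each winner pays its own bid: Helix $59,500, Willow $54,200, Lumen $53,800, Talon $41,600.

Helix $59,500, Willow $54,200, Lumen $53,800, Talon $41,600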